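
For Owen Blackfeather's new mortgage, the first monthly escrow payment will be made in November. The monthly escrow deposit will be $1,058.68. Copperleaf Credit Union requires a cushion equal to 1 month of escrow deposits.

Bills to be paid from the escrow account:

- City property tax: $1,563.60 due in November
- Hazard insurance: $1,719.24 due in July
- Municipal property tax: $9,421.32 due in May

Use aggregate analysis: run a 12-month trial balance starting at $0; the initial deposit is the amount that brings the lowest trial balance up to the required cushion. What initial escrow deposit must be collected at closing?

Cushion = 1 × $1,058.68 = $1,058.68
Trial balance (start $0, +$1,058.68 each month, − disbursements):
  Nov: +$1,058.68 − $1,563.60 → -$504.92
  Dec: +$1,058.68 → $553.76
  Jan: +$1,058.68 → $1,612.44
  Feb: +$1,058.68 → $2,671.12
  Mar: +$1,058.68 → $3,729.80
  Apr: +$1,058.68 → $4,788.48
  May: +$1,058.68 − $9,421.32 → -$3,574.16
  Jun: +$1,058.68 → -$2,515.48
  Jul: +$1,058.68 − $1,719.24 → -$3,176.04
  Aug: +$1,058.68 → -$2,117.36
  Sep: +$1,058.68 → -$1,058.68
  Oct: +$1,058.68 → $0.00
Lowest trial balance = -$3,574.16 (May)
Initial deposit = cushion − low point = $1,058.68 − (-$3,574.16) = $4,632.84

$4,632.84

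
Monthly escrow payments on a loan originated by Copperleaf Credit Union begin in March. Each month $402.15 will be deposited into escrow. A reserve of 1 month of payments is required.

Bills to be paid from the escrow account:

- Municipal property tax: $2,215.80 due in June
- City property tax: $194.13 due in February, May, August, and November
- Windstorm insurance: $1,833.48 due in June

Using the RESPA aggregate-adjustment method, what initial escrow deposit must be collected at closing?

$3,036.96

Cushion = 1 × $402.15 = $402.15
Trial balance (start $0, +$402.15 each month, − disbursements):
  Mar: +$402.15 → $402.15
  Apr: +$402.15 → $804.30
  May: +$402.15 − $194.13 → $1,012.32
  Jun: +$402.15 − $4,049.28 → -$2,634.81
  Jul: +$402.15 → -$2,232.66
  Aug: +$402.15 − $194.13 → -$2,024.64
  Sep: +$402.15 → -$1,622.49
  Oct: +$402.15 → -$1,220.34
  Nov: +$402.15 − $194.13 → -$1,012.32
  Dec: +$402.15 → -$610.17
  Jan: +$402.15 → -$208.02
  Feb: +$402.15 − $194.13 → $0.00
Lowest trial balance = -$2,634.81 (Jun)
Initial deposit = cushion − low point = $402.15 − (-$2,634.81) = $3,036.96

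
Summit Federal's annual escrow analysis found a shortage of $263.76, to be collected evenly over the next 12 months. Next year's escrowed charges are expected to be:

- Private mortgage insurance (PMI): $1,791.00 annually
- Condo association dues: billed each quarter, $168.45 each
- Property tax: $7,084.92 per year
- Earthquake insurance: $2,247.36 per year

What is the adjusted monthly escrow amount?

Private mortgage insurance (PMI): $1,791.00 annually
Condo association dues: $168.45 × 4 = $673.80 annually
Property tax: $7,084.92 annually
Earthquake insurance: $2,247.36 annually
Yearly total = $1,791.00 + $673.80 + $7,084.92 + $2,247.36 = $11,797.08
Monthly = $11,797.08 / 12 = $983.09
Shortage spread = $263.76 / 12 = $21.98/mo
New monthly escrow = $983.09 + $21.98 = $1,005.07

$1,005.07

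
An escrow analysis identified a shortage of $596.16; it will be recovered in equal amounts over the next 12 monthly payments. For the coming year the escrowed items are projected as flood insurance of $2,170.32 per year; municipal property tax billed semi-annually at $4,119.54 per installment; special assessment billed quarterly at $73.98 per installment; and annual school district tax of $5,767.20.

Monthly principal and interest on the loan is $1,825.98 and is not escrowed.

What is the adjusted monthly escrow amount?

$1,422.39

Flood insurance: $2,170.32 annually
Municipal property tax: $4,119.54 × 2 = $8,239.08 annually
Special assessment: $73.98 × 4 = $295.92 annually
School district tax: $5,767.20 annually
Total per year = $2,170.32 + $8,239.08 + $295.92 + $5,767.20 = $16,472.52
Base monthly escrow = $16,472.52 / 12 = $1,372.71
Shortage per month = $596.16 / 12 = $49.68
Adjusted monthly = $1,372.71 + $49.68 = $1,422.39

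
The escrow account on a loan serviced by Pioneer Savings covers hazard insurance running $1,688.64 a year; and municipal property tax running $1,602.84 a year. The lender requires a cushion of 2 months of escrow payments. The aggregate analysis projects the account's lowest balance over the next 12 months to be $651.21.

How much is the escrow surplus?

$102.63

Hazard insurance = $1,688.64 annually
Municipal property tax = $1,602.84 annually
Combined annual = $1,688.64 + $1,602.84 = $3,291.48
Monthly = $3,291.48 ÷ 12 = $274.29
Required cushion = 2 × $274.29 = $548.58
Surplus = $651.21 − $548.58 = $102.63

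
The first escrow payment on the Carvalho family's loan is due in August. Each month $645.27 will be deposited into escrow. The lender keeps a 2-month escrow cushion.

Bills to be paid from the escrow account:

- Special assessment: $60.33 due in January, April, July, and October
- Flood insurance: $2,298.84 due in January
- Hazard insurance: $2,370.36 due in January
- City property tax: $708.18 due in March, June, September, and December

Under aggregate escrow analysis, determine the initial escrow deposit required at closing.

$3,625.14

Cushion = 2 × $645.27 = $1,290.54
Trial balance (start $0, +$645.27 each month, − disbursements):
  Aug: +$645.27 → $645.27
  Sep: +$645.27 − $708.18 → $582.36
  Oct: +$645.27 − $60.33 → $1,167.30
  Nov: +$645.27 → $1,812.57
  Dec: +$645.27 − $708.18 → $1,749.66
  Jan: +$645.27 − $4,729.53 → -$2,334.60
  Feb: +$645.27 → -$1,689.33
  Mar: +$645.27 − $708.18 → -$1,752.24
  Apr: +$645.27 − $60.33 → -$1,167.30
  May: +$645.27 → -$522.03
  Jun: +$645.27 − $708.18 → -$584.94
  Jul: +$645.27 − $60.33 → $0.00
Lowest trial balance = -$2,334.60 (Jan)
Initial deposit = cushion − low point = $1,290.54 − (-$2,334.60) = $3,625.14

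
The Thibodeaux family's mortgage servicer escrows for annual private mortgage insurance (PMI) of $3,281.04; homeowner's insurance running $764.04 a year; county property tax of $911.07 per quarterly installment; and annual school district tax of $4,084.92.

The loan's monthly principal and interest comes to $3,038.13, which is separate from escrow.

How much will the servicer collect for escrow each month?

Private mortgage insurance (PMI): $3,281.04
Homeowner's insurance: $764.04
County property tax: $911.07 × 4 = $3,644.28
School district tax: $4,084.92
Yearly total = $11,774.28
Per month = $11,774.28 ÷ 12 = $981.19

$981.19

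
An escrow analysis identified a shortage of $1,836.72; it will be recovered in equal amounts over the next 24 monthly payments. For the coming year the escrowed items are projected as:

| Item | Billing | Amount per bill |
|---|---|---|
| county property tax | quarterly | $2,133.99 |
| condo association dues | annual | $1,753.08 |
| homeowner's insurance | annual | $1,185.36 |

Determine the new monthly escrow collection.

County property tax: $2,133.99 × 4 = $8,535.96/yr
Condo association dues: $1,753.08/yr
Homeowner's insurance: $1,185.36/yr
Total annual escrow = $8,535.96 + $1,753.08 + $1,185.36 = $11,474.40
Base monthly escrow = $11,474.40 / 12 = $956.20
Shortage per month = $1,836.72 / 24 = $76.53
New monthly escrow = $956.20 + $76.53 = $1,032.73

$1,032.73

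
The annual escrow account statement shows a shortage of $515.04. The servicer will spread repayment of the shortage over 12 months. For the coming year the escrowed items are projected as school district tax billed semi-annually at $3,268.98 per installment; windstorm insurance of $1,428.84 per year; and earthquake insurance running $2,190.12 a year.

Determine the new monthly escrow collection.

$889.33

School district tax = $3,268.98 × 2 = $6,537.96 per year
Windstorm insurance = $1,428.84 per year
Earthquake insurance = $2,190.12 per year
Combined annual = $6,537.96 + $1,428.84 + $2,190.12 = $10,156.92
Base monthly escrow = $10,156.92 / 12 = $846.41
Shortage per month = $515.04 / 12 = $42.92
New monthly escrow = $846.41 + $42.92 = $889.33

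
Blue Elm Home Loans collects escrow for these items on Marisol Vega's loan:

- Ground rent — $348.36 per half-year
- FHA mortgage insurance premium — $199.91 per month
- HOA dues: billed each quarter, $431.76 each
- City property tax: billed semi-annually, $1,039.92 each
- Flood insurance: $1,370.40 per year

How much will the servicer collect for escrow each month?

Ground rent: $348.36 × 2 = $696.72/yr
FHA mortgage insurance premium: $199.91 × 12 = $2,398.92/yr
HOA dues: $431.76 × 4 = $1,727.04/yr
City property tax: $1,039.92 × 2 = $2,079.84/yr
Flood insurance: $1,370.40/yr
Yearly total = $8,272.92
Monthly escrow = $8,272.92 ÷ 12 = $689.41

$689.41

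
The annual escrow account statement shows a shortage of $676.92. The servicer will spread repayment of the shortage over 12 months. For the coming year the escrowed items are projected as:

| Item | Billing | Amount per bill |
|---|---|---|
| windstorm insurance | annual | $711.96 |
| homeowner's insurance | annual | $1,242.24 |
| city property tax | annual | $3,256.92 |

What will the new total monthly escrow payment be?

$490.67

Windstorm insurance: $711.96 per year
Homeowner's insurance: $1,242.24 per year
City property tax: $3,256.92 per year
Annual escrow total = $711.96 + $1,242.24 + $3,256.92 = $5,211.12
Monthly = $5,211.12 ÷ 12 = $434.26
Shortage per month = $676.92 ÷ 12 = $56.41
New monthly escrow = $434.26 + $56.41 = $490.67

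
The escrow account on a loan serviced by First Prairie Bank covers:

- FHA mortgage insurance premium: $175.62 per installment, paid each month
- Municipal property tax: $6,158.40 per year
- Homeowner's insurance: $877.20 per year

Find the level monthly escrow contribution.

$761.92

FHA mortgage insurance premium — $175.62 × 12 = $2,107.44/yr
Municipal property tax — $6,158.40/yr
Homeowner's insurance — $877.20/yr
Annual escrow total = $2,107.44 + $6,158.40 + $877.20 = $9,143.04
Base monthly escrow = $9,143.04 ÷ 12 = $761.92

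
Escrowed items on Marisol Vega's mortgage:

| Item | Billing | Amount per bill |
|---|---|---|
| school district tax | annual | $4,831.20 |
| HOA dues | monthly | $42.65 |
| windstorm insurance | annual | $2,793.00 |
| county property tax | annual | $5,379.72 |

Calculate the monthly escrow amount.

School district tax = $4,831.20
HOA dues = $42.65 × 12 = $511.80
Windstorm insurance = $2,793.00
County property tax = $5,379.72
Combined annual = $4,831.20 + $511.80 + $2,793.00 + $5,379.72 = $13,515.72
Per month = $13,515.72 / 12 = $1,126.31

$1,126.31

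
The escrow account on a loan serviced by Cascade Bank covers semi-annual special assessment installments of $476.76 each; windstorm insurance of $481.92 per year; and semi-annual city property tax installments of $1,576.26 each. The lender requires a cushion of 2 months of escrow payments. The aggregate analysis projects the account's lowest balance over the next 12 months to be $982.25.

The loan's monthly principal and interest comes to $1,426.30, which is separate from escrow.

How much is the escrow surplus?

Special assessment = $476.76 × 2 = $953.52 annually
Windstorm insurance = $481.92 annually
City property tax = $1,576.26 × 2 = $3,152.52 annually
Combined annual = $4,587.96
Monthly escrow = $4,587.96 ÷ 12 = $382.33
Cushion = 2 × $382.33 = $764.66
Surplus = $982.25 − $764.66 = $217.59

$217.59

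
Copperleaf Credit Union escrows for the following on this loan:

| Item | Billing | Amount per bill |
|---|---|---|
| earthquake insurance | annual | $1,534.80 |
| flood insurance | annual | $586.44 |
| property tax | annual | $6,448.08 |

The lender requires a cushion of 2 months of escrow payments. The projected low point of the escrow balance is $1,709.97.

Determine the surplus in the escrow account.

Earthquake insurance — $1,534.80/yr
Flood insurance — $586.44/yr
Property tax — $6,448.08/yr
Combined annual = $8,569.32
Per month = $8,569.32 ÷ 12 = $714.11
Required cushion = 2 × $714.11 = $1,428.22
Surplus = $1,709.97 − $1,428.22 = $281.75

$281.75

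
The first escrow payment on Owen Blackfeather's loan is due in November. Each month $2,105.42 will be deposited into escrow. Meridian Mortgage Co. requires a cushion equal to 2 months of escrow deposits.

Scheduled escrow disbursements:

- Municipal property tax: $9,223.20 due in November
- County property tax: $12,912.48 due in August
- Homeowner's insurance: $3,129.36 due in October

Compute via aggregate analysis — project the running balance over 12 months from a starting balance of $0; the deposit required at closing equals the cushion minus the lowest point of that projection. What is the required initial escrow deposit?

Cushion = 2 × $2,105.42 = $4,210.84
Trial balance (start $0, +$2,105.42 each month, − disbursements):
  Nov: +$2,105.42 − $9,223.20 → -$7,117.78
  Dec: +$2,105.42 → -$5,012.36
  Jan: +$2,105.42 → -$2,906.94
  Feb: +$2,105.42 → -$801.52
  Mar: +$2,105.42 → $1,303.90
  Apr: +$2,105.42 → $3,409.32
  May: +$2,105.42 → $5,514.74
  Jun: +$2,105.42 → $7,620.16
  Jul: +$2,105.42 → $9,725.58
  Aug: +$2,105.42 − $12,912.48 → -$1,081.48
  Sep: +$2,105.42 → $1,023.94
  Oct: +$2,105.42 − $3,129.36 → $0.00
Lowest trial balance = -$7,117.78 (Nov)
Initial deposit = cushion − low point = $4,210.84 − (-$7,117.78) = $11,328.62

$11,328.62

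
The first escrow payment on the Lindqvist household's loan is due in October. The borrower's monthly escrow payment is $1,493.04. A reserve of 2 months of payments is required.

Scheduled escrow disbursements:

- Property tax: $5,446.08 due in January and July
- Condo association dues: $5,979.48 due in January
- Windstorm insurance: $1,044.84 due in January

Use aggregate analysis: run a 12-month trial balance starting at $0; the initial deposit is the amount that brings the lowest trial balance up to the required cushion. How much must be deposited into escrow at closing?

Cushion = 2 × $1,493.04 = $2,986.08
Trial balance (start $0, +$1,493.04 each month, − disbursements):
  Oct: +$1,493.04 → $1,493.04
  Nov: +$1,493.04 → $2,986.08
  Dec: +$1,493.04 → $4,479.12
  Jan: +$1,493.04 − $12,470.40 → -$6,498.24
  Feb: +$1,493.04 → -$5,005.20
  Mar: +$1,493.04 → -$3,512.16
  Apr: +$1,493.04 → -$2,019.12
  May: +$1,493.04 → -$526.08
  Jun: +$1,493.04 → $966.96
  Jul: +$1,493.04 − $5,446.08 → -$2,986.08
  Aug: +$1,493.04 → -$1,493.04
  Sep: +$1,493.04 → $0.00
Lowest trial balance = -$6,498.24 (Jan)
Initial deposit = cushion − low point = $2,986.08 − (-$6,498.24) = $9,484.32

$9,484.32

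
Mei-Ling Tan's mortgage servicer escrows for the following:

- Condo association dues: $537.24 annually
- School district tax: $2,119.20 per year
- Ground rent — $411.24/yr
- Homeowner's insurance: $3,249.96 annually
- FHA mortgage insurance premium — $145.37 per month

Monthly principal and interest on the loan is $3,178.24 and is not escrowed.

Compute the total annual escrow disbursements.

$8,062.08

Condo association dues: $537.24/yr
School district tax: $2,119.20/yr
Ground rent: $411.24/yr
Homeowner's insurance: $3,249.96/yr
FHA mortgage insurance premium: $145.37 × 12 = $1,744.44/yr
Annual escrow total = $537.24 + $2,119.20 + $411.24 + $3,249.96 + $1,744.44 = $8,062.08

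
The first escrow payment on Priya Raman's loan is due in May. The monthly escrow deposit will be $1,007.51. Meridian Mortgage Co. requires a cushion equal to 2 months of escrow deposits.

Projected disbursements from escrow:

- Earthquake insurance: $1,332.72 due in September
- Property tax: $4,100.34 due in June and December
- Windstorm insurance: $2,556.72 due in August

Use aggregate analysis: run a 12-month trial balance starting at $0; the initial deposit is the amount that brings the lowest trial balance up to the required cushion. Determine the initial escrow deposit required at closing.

$6,045.06

Cushion = 2 × $1,007.51 = $2,015.02
Trial balance (start $0, +$1,007.51 each month, − disbursements):
  May: +$1,007.51 → $1,007.51
  Jun: +$1,007.51 − $4,100.34 → -$2,085.32
  Jul: +$1,007.51 → -$1,077.81
  Aug: +$1,007.51 − $2,556.72 → -$2,627.02
  Sep: +$1,007.51 − $1,332.72 → -$2,952.23
  Oct: +$1,007.51 → -$1,944.72
  Nov: +$1,007.51 → -$937.21
  Dec: +$1,007.51 − $4,100.34 → -$4,030.04
  Jan: +$1,007.51 → -$3,022.53
  Feb: +$1,007.51 → -$2,015.02
  Mar: +$1,007.51 → -$1,007.51
  Apr: +$1,007.51 → $0.00
Lowest trial balance = -$4,030.04 (Dec)
Initial deposit = cushion − low point = $2,015.02 − (-$4,030.04) = $6,045.06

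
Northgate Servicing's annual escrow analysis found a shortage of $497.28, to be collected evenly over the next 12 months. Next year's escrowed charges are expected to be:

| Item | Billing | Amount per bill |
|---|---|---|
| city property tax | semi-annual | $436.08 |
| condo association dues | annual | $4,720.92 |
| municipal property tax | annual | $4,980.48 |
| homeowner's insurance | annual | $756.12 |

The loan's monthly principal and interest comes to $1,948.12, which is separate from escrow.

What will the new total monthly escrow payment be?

$985.58

City property tax: $436.08 × 2 = $872.16 per year
Condo association dues: $4,720.92 per year
Municipal property tax: $4,980.48 per year
Homeowner's insurance: $756.12 per year
Combined annual = $11,329.68
Monthly = $11,329.68 / 12 = $944.14
Shortage spread = $497.28 / 12 = $41.44/mo
Adjusted monthly = $944.14 + $41.44 = $985.58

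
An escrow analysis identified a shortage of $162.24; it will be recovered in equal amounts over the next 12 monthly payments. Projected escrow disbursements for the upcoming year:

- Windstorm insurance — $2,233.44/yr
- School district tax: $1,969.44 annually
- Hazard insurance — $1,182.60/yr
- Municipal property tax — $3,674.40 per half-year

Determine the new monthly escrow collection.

$1,074.71

Windstorm insurance = $2,233.44 per year
School district tax = $1,969.44 per year
Hazard insurance = $1,182.60 per year
Municipal property tax = $3,674.40 × 2 = $7,348.80 per year
Total per year = $12,734.28
Monthly escrow = $12,734.28 ÷ 12 = $1,061.19
Shortage per month = $162.24 / 12 = $13.52
New monthly escrow = $1,061.19 + $13.52 = $1,074.71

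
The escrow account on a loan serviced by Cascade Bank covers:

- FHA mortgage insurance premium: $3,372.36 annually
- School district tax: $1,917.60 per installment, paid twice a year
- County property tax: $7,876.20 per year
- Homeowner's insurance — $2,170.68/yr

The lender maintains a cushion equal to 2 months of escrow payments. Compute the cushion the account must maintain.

$2,875.74

FHA mortgage insurance premium — $3,372.36 per year
School district tax — $1,917.60 × 2 = $3,835.20 per year
County property tax — $7,876.20 per year
Homeowner's insurance — $2,170.68 per year
Combined annual = $3,372.36 + $3,835.20 + $7,876.20 + $2,170.68 = $17,254.44
Per month = $17,254.44 ÷ 12 = $1,437.87
Reserve = 2 × $1,437.87 = $2,875.74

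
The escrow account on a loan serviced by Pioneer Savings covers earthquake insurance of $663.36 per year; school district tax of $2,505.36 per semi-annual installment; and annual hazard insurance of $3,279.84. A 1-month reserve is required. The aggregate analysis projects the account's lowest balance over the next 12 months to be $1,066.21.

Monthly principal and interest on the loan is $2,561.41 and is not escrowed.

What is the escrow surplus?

Earthquake insurance — $663.36/yr
School district tax — $2,505.36 × 2 = $5,010.72/yr
Hazard insurance — $3,279.84/yr
Combined annual = $663.36 + $5,010.72 + $3,279.84 = $8,953.92
Monthly = $8,953.92 / 12 = $746.16
Cushion = 1 × $746.16 = $746.16
Excess over cushion: $1,066.21 − $746.16 = $320.05

$320.05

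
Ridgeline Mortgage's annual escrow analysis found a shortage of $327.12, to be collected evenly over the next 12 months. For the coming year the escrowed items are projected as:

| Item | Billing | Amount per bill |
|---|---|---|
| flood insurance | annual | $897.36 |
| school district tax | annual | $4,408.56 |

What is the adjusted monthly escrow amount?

$469.42

Flood insurance: $897.36 annually
School district tax: $4,408.56 annually
Annual escrow total = $5,305.92
Base monthly escrow = $5,305.92 / 12 = $442.16
Shortage per month = $327.12 / 12 = $27.26
Adjusted monthly = $442.16 + $27.26 = $469.42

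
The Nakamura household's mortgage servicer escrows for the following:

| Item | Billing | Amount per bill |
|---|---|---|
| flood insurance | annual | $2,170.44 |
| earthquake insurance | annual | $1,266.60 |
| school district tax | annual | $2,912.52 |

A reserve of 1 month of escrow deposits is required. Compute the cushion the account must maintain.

Flood insurance = $2,170.44/yr
Earthquake insurance = $1,266.60/yr
School district tax = $2,912.52/yr
Yearly total = $2,170.44 + $1,266.60 + $2,912.52 = $6,349.56
Base monthly escrow = $6,349.56 ÷ 12 = $529.13
Required cushion = 1 × $529.13 = $529.13

$529.13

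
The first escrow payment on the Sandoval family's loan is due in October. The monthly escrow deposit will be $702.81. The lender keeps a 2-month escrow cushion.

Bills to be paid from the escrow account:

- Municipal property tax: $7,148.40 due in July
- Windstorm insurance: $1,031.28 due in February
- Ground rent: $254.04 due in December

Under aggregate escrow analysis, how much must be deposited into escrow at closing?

$2,811.24

Cushion = 2 × $702.81 = $1,405.62
Trial balance (start $0, +$702.81 each month, − disbursements):
  Oct: +$702.81 → $702.81
  Nov: +$702.81 → $1,405.62
  Dec: +$702.81 − $254.04 → $1,854.39
  Jan: +$702.81 → $2,557.20
  Feb: +$702.81 − $1,031.28 → $2,228.73
  Mar: +$702.81 → $2,931.54
  Apr: +$702.81 → $3,634.35
  May: +$702.81 → $4,337.16
  Jun: +$702.81 → $5,039.97
  Jul: +$702.81 − $7,148.40 → -$1,405.62
  Aug: +$702.81 → -$702.81
  Sep: +$702.81 → $0.00
Lowest trial balance = -$1,405.62 (Jul)
Initial deposit = cushion − low point = $1,405.62 − (-$1,405.62) = $2,811.24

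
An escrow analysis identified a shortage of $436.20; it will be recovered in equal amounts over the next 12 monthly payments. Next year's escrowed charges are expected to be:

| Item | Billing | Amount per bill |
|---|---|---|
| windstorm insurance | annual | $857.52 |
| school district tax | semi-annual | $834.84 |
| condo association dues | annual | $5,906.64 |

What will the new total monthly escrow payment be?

Windstorm insurance: $857.52
School district tax: $834.84 × 2 = $1,669.68
Condo association dues: $5,906.64
Combined annual = $8,433.84
Base monthly escrow = $8,433.84 ÷ 12 = $702.82
Shortage per month = $436.20 / 12 = $36.35
Adjusted monthly = $702.82 + $36.35 = $739.17

$739.17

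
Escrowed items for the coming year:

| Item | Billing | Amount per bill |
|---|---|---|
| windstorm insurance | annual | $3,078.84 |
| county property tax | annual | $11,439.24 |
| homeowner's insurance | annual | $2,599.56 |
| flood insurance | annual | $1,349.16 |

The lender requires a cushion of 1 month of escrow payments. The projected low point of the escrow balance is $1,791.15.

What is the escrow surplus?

Windstorm insurance = $3,078.84/yr
County property tax = $11,439.24/yr
Homeowner's insurance = $2,599.56/yr
Flood insurance = $1,349.16/yr
Yearly total = $3,078.84 + $11,439.24 + $2,599.56 + $1,349.16 = $18,466.80
Monthly = $18,466.80 / 12 = $1,538.90
Cushion = 1 × $1,538.90 = $1,538.90
Excess over cushion: $1,791.15 − $1,538.90 = $252.25

$252.25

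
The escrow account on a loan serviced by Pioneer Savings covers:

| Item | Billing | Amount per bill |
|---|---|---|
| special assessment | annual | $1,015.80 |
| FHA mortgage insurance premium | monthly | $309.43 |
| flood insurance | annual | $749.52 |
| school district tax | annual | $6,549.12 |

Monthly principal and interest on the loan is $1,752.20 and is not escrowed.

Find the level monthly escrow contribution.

Special assessment: $1,015.80 per year
FHA mortgage insurance premium: $309.43 × 12 = $3,713.16 per year
Flood insurance: $749.52 per year
School district tax: $6,549.12 per year
Total annual escrow = $12,027.60
Monthly = $12,027.60 / 12 = $1,002.30

$1,002.30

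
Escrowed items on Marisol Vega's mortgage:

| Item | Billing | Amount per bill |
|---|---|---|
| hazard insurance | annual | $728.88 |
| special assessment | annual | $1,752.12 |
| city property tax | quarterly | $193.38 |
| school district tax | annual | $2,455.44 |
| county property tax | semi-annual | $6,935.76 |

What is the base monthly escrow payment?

$1,631.79

Hazard insurance: $728.88/yr
Special assessment: $1,752.12/yr
City property tax: $193.38 × 4 = $773.52/yr
School district tax: $2,455.44/yr
County property tax: $6,935.76 × 2 = $13,871.52/yr
Annual escrow total = $728.88 + $1,752.12 + $773.52 + $2,455.44 + $13,871.52 = $19,581.48
Monthly = $19,581.48 ÷ 12 = $1,631.79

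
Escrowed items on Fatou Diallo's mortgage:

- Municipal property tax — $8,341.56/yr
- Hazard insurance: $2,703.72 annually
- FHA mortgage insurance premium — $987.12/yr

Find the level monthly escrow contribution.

Municipal property tax = $8,341.56
Hazard insurance = $2,703.72
FHA mortgage insurance premium = $987.12
Yearly total = $8,341.56 + $2,703.72 + $987.12 = $12,032.40
Per month = $12,032.40 / 12 = $1,002.70

$1,002.70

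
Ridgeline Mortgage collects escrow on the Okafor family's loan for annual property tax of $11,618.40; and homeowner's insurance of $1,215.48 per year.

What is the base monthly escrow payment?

Property tax: $11,618.40 annually
Homeowner's insurance: $1,215.48 annually
Annual escrow total = $12,833.88
Base monthly escrow = $12,833.88 / 12 = $1,069.49

$1,069.49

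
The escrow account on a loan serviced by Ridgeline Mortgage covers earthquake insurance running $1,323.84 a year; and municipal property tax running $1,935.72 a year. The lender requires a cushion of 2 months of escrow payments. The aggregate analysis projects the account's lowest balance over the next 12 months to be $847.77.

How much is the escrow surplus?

Earthquake insurance = $1,323.84 per year
Municipal property tax = $1,935.72 per year
Total per year = $1,323.84 + $1,935.72 = $3,259.56
Base monthly escrow = $3,259.56 ÷ 12 = $271.63
Required cushion = 2 × $271.63 = $543.26
Surplus = $847.77 − $543.26 = $304.51

$304.51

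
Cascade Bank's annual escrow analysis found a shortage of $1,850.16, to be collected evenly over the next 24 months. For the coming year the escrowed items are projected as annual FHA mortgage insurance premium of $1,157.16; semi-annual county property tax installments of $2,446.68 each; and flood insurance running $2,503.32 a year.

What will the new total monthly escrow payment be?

FHA mortgage insurance premium — $1,157.16/yr
County property tax — $2,446.68 × 2 = $4,893.36/yr
Flood insurance — $2,503.32/yr
Total per year = $8,553.84
Base monthly escrow = $8,553.84 ÷ 12 = $712.82
Monthly shortage recovery: $1,850.16 / 24 = $77.09
New monthly escrow = $712.82 + $77.09 = $789.91

$789.91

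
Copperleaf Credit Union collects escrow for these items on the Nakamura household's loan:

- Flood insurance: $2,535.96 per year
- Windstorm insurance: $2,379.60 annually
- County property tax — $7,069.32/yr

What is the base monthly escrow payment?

Flood insurance — $2,535.96/yr
Windstorm insurance — $2,379.60/yr
County property tax — $7,069.32/yr
Yearly total = $2,535.96 + $2,379.60 + $7,069.32 = $11,984.88
Monthly = $11,984.88 / 12 = $998.74

$998.74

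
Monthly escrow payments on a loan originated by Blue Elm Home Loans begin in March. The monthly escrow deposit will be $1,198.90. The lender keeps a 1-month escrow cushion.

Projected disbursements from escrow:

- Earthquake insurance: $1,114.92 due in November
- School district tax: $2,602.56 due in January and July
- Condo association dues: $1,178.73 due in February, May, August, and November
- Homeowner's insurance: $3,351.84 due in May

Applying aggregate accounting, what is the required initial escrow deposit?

Cushion = 1 × $1,198.90 = $1,198.90
Trial balance (start $0, +$1,198.90 each month, − disbursements):
  Mar: +$1,198.90 → $1,198.90
  Apr: +$1,198.90 → $2,397.80
  May: +$1,198.90 − $4,530.57 → -$933.87
  Jun: +$1,198.90 → $265.03
  Jul: +$1,198.90 − $2,602.56 → -$1,138.63
  Aug: +$1,198.90 − $1,178.73 → -$1,118.46
  Sep: +$1,198.90 → $80.44
  Oct: +$1,198.90 → $1,279.34
  Nov: +$1,198.90 − $2,293.65 → $184.59
  Dec: +$1,198.90 → $1,383.49
  Jan: +$1,198.90 − $2,602.56 → -$20.17
  Feb: +$1,198.90 − $1,178.73 → $0.00
Lowest trial balance = -$1,138.63 (Jul)
Initial deposit = cushion − low point = $1,198.90 − (-$1,138.63) = $2,337.53

$2,337.53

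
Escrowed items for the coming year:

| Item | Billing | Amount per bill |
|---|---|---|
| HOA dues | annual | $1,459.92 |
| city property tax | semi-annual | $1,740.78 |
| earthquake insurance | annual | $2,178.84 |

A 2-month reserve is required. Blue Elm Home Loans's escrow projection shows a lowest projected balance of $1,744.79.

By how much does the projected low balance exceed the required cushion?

HOA dues: $1,459.92
City property tax: $1,740.78 × 2 = $3,481.56
Earthquake insurance: $2,178.84
Total per year = $1,459.92 + $3,481.56 + $2,178.84 = $7,120.32
Monthly = $7,120.32 / 12 = $593.36
Required cushion = 2 × $593.36 = $1,186.72
Surplus = $1,744.79 − $1,186.72 = $558.07

$558.07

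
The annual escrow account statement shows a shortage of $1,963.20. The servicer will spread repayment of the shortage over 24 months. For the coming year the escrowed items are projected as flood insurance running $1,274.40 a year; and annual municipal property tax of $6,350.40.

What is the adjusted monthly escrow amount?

Flood insurance — $1,274.40 per year
Municipal property tax — $6,350.40 per year
Annual escrow total = $1,274.40 + $6,350.40 = $7,624.80
Monthly = $7,624.80 / 12 = $635.40
Monthly shortage recovery: $1,963.20 ÷ 24 = $81.80
New monthly escrow = $635.40 + $81.80 = $717.20

$717.20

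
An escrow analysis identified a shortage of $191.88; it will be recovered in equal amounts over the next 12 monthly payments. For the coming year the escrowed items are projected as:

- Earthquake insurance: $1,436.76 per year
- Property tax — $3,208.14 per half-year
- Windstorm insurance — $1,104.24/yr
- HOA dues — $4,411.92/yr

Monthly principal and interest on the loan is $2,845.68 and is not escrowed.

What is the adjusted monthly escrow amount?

Earthquake insurance: $1,436.76
Property tax: $3,208.14 × 2 = $6,416.28
Windstorm insurance: $1,104.24
HOA dues: $4,411.92
Yearly total = $1,436.76 + $6,416.28 + $1,104.24 + $4,411.92 = $13,369.20
Monthly escrow = $13,369.20 ÷ 12 = $1,114.10
Monthly shortage recovery: $191.88 / 12 = $15.99
New monthly escrow = $1,114.10 + $15.99 = $1,130.09

$1,130.09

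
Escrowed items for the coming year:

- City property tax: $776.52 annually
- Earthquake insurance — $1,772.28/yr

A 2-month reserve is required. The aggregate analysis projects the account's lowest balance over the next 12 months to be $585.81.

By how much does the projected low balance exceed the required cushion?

City property tax: $776.52/yr
Earthquake insurance: $1,772.28/yr
Total per year = $776.52 + $1,772.28 = $2,548.80
Monthly = $2,548.80 / 12 = $212.40
Required cushion = 2 × $212.40 = $424.80
Excess over cushion: $585.81 − $424.80 = $161.01

$161.01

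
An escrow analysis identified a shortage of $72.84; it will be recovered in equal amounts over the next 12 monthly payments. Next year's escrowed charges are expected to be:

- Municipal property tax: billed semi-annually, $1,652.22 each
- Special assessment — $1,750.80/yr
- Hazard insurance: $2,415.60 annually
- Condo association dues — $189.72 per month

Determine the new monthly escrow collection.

Municipal property tax = $1,652.22 × 2 = $3,304.44/yr
Special assessment = $1,750.80/yr
Hazard insurance = $2,415.60/yr
Condo association dues = $189.72 × 12 = $2,276.64/yr
Total annual escrow = $3,304.44 + $1,750.80 + $2,415.60 + $2,276.64 = $9,747.48
Base monthly escrow = $9,747.48 ÷ 12 = $812.29
Shortage per month = $72.84 / 12 = $6.07
Adjusted monthly = $812.29 + $6.07 = $818.36

$818.36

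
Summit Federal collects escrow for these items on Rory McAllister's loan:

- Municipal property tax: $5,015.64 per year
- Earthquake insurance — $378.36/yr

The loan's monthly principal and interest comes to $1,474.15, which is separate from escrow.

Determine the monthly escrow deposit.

Municipal property tax — $5,015.64 per year
Earthquake insurance — $378.36 per year
Combined annual = $5,015.64 + $378.36 = $5,394.00
Per month = $5,394.00 / 12 = $449.50

$449.50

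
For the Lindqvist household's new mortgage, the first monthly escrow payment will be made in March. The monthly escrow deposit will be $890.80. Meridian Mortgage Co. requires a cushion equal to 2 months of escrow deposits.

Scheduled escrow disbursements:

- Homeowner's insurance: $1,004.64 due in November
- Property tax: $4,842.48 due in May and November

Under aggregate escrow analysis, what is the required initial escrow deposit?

$4,454.00

Cushion = 2 × $890.80 = $1,781.60
Trial balance (start $0, +$890.80 each month, − disbursements):
  Mar: +$890.80 → $890.80
  Apr: +$890.80 → $1,781.60
  May: +$890.80 − $4,842.48 → -$2,170.08
  Jun: +$890.80 → -$1,279.28
  Jul: +$890.80 → -$388.48
  Aug: +$890.80 → $502.32
  Sep: +$890.80 → $1,393.12
  Oct: +$890.80 → $2,283.92
  Nov: +$890.80 − $5,847.12 → -$2,672.40
  Dec: +$890.80 → -$1,781.60
  Jan: +$890.80 → -$890.80
  Feb: +$890.80 → $0.00
Lowest trial balance = -$2,672.40 (Nov)
Initial deposit = cushion − low point = $1,781.60 − (-$2,672.40) = $4,454.00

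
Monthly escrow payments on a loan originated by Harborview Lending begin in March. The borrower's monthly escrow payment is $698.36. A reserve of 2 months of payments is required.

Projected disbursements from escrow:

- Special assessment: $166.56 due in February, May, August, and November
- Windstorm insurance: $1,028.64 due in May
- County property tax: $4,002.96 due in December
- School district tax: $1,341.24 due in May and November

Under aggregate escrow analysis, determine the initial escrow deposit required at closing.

Cushion = 2 × $698.36 = $1,396.72
Trial balance (start $0, +$698.36 each month, − disbursements):
  Mar: +$698.36 → $698.36
  Apr: +$698.36 → $1,396.72
  May: +$698.36 − $2,536.44 → -$441.36
  Jun: +$698.36 → $257.00
  Jul: +$698.36 → $955.36
  Aug: +$698.36 − $166.56 → $1,487.16
  Sep: +$698.36 → $2,185.52
  Oct: +$698.36 → $2,883.88
  Nov: +$698.36 − $1,507.80 → $2,074.44
  Dec: +$698.36 − $4,002.96 → -$1,230.16
  Jan: +$698.36 → -$531.80
  Feb: +$698.36 − $166.56 → $0.00
Lowest trial balance = -$1,230.16 (Dec)
Initial deposit = cushion − low point = $1,396.72 − (-$1,230.16) = $2,626.88

$2,626.88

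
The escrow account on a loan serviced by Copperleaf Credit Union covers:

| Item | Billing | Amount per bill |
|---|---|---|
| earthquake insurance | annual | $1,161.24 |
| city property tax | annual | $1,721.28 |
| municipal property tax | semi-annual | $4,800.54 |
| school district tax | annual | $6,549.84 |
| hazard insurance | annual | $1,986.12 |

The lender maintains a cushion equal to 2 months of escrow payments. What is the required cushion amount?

$3,503.26

Earthquake insurance: $1,161.24
City property tax: $1,721.28
Municipal property tax: $4,800.54 × 2 = $9,601.08
School district tax: $6,549.84
Hazard insurance: $1,986.12
Annual escrow total = $21,019.56
Base monthly escrow = $21,019.56 / 12 = $1,751.63
Required cushion = 2 × $1,751.63 = $3,503.26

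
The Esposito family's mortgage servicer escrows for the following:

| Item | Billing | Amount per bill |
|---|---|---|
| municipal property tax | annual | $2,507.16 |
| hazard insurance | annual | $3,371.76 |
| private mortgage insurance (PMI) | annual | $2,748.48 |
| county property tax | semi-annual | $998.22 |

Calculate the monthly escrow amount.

$885.32

Municipal property tax = $2,507.16
Hazard insurance = $3,371.76
Private mortgage insurance (PMI) = $2,748.48
County property tax = $998.22 × 2 = $1,996.44
Total annual escrow = $2,507.16 + $3,371.76 + $2,748.48 + $1,996.44 = $10,623.84
Base monthly escrow = $10,623.84 / 12 = $885.32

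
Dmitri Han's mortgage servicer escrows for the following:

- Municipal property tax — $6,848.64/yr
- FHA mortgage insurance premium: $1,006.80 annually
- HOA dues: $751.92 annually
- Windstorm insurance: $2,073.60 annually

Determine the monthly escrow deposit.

Municipal property tax = $6,848.64 per year
FHA mortgage insurance premium = $1,006.80 per year
HOA dues = $751.92 per year
Windstorm insurance = $2,073.60 per year
Combined annual = $10,680.96
Base monthly escrow = $10,680.96 ÷ 12 = $890.08

$890.08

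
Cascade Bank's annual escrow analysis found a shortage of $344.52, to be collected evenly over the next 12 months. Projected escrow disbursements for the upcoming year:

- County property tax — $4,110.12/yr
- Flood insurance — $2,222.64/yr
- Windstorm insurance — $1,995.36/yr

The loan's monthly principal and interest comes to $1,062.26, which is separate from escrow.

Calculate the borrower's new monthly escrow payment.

County property tax: $4,110.12 per year
Flood insurance: $2,222.64 per year
Windstorm insurance: $1,995.36 per year
Total annual escrow = $4,110.12 + $2,222.64 + $1,995.36 = $8,328.12
Monthly = $8,328.12 ÷ 12 = $694.01
Shortage spread = $344.52 / 12 = $28.71/mo
Adjusted monthly = $694.01 + $28.71 = $722.72

$722.72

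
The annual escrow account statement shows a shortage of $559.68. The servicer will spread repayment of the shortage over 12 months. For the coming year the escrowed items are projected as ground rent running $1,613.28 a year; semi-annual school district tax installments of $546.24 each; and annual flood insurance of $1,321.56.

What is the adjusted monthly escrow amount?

Ground rent — $1,613.28 per year
School district tax — $546.24 × 2 = $1,092.48 per year
Flood insurance — $1,321.56 per year
Annual escrow total = $4,027.32
Monthly escrow = $4,027.32 ÷ 12 = $335.61
Shortage spread = $559.68 ÷ 12 = $46.64/mo
Adjusted monthly = $335.61 + $46.64 = $382.25

$382.25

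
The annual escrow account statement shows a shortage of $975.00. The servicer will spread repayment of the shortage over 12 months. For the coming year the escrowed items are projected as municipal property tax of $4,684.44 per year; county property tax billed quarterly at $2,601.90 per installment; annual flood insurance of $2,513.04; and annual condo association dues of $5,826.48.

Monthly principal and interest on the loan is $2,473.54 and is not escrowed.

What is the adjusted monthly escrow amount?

$2,033.88

Municipal property tax: $4,684.44/yr
County property tax: $2,601.90 × 4 = $10,407.60/yr
Flood insurance: $2,513.04/yr
Condo association dues: $5,826.48/yr
Yearly total = $4,684.44 + $10,407.60 + $2,513.04 + $5,826.48 = $23,431.56
Per month = $23,431.56 / 12 = $1,952.63
Monthly shortage recovery: $975.00 ÷ 12 = $81.25
New monthly escrow = $1,952.63 + $81.25 = $2,033.88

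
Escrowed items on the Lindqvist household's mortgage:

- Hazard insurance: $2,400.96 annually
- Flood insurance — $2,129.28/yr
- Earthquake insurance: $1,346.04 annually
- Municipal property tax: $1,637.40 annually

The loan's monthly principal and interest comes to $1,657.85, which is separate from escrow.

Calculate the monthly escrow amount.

Hazard insurance — $2,400.96 annually
Flood insurance — $2,129.28 annually
Earthquake insurance — $1,346.04 annually
Municipal property tax — $1,637.40 annually
Combined annual = $2,400.96 + $2,129.28 + $1,346.04 + $1,637.40 = $7,513.68
Monthly = $7,513.68 ÷ 12 = $626.14

$626.14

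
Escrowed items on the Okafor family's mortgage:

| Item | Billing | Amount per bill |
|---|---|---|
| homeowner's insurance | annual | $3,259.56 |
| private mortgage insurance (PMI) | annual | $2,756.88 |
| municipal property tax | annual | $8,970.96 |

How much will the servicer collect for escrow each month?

$1,248.95

Homeowner's insurance: $3,259.56 per year
Private mortgage insurance (PMI): $2,756.88 per year
Municipal property tax: $8,970.96 per year
Yearly total = $3,259.56 + $2,756.88 + $8,970.96 = $14,987.40
Monthly escrow = $14,987.40 / 12 = $1,248.95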